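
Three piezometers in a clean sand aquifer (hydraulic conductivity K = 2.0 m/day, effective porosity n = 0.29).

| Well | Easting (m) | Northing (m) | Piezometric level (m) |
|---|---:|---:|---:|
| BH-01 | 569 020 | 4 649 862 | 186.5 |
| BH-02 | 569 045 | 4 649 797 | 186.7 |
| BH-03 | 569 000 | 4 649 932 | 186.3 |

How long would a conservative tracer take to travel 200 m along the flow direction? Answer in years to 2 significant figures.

Differences from BH-01: to BH-02 (Δx, Δy, Δh) = (25, -65, +0.2); to BH-03 = (-20, 70, -0.2).
Solve a·Δx + b·Δy = Δh: det = 25·70 − (-20)·(-65) = 450.
∂h/∂x = [(+0.2)·70 − (-0.2)·(-65)] / 450 = +0.002222
∂h/∂y = [25·(-0.2) − (-20)·(+0.2)] / 450 = -0.002222
|∇h| = √(0.002222² + -0.002222²) = 0.003142
Seepage velocity v = K·i/n = 2.0 × 0.003142 / 0.29 = 0.02167 m/day.
t = 200 / 0.02167 = 9229 days = 25.3 years.

25 years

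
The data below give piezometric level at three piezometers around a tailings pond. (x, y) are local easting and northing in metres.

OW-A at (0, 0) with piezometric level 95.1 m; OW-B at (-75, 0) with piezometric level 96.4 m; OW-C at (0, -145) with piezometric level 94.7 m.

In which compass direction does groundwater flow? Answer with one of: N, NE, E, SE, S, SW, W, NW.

E

∂h/∂x = (96.4 − 95.1) / (-75 − 0) = -0.01733
∂h/∂y = (94.7 − 95.1) / (-145 − 0) = +0.002759
Flow = −∇h = (+0.01733 east, -0.002759 north), which points east.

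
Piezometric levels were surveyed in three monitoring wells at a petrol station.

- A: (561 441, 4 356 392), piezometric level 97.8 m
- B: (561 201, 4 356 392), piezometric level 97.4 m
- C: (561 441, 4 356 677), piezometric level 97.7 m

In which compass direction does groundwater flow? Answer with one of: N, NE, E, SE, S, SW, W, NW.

∂h/∂x = (97.4 − 97.8) / (561201 − 561441) = +0.001667
∂h/∂y = (97.7 − 97.8) / (4356677 − 4356392) = -0.0003509
Flow = −∇h = (-0.001667 east, +0.0003509 north), which points west.

W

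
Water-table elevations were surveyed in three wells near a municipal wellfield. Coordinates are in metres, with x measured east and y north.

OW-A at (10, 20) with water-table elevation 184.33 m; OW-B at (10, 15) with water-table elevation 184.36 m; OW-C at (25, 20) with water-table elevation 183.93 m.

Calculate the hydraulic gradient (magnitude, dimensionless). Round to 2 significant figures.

0.027

With h = a·x + b·y + c and OW-A as origin, the differences give:
  0·a + (-5)·b = +0.03
  15·a + 0·b = -0.40
Eliminate b (×0 and ×(-5), subtract): 75·a = -2.000 → a = ∂h/∂x = -0.02667
Back-substitute: b = ∂h/∂y = -0.006000.
|∇h| = √(-0.02667² + -0.006000²) = 0.02734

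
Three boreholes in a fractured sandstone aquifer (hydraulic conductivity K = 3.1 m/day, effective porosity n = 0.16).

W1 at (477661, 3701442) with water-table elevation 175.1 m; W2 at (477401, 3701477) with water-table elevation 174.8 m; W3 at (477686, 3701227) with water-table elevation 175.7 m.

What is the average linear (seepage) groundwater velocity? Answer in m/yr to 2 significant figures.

Three-point gradient (reference W1): Δ to W2 = (-260, 35, -0.3), Δ to W3 = (25, -215, +0.6).
∂h/∂x = +0.0007905, ∂h/∂y = -0.002699 (det = 55025).
|∇h| = √(0.0007905² + -0.002699²) = 0.002812
Seepage velocity v = K·i/n = 3.1 × 0.002812 / 0.16 = 0.05448 m/day = 19.9 m/yr.

20 m/yr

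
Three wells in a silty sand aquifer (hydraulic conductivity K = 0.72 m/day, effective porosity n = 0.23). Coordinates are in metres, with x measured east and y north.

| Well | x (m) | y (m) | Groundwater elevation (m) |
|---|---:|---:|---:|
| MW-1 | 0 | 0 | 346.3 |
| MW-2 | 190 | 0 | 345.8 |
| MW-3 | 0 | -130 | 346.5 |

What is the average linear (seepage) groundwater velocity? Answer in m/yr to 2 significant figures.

∂h/∂x = (345.8 − 346.3) / (190 − 0) = -0.002632
∂h/∂y = (346.5 − 346.3) / (-130 − 0) = -0.001538
|∇h| = √(-0.002632² + -0.001538²) = 0.003048
Seepage velocity v = K·i/n = 0.72 × 0.003048 / 0.23 = 0.009542 m/day = 3.485 m/yr.

3.5 m/yr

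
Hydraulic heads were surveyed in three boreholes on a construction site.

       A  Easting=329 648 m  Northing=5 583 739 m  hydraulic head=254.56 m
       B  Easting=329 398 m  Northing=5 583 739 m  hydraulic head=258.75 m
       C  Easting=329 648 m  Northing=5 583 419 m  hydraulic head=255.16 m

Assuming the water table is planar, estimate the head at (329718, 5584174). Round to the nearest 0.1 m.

252.6 m

∂h/∂x = (258.75 − 254.56) / (329398 − 329648) = -0.01676
∂h/∂y = (255.16 − 254.56) / (5583419 − 5583739) = -0.001875
h(329718, 5584174) = 254.56 + (-0.01676)·(70) + (-0.001875)·(435) = 254.56 -1.173 -0.816 = 252.571 m.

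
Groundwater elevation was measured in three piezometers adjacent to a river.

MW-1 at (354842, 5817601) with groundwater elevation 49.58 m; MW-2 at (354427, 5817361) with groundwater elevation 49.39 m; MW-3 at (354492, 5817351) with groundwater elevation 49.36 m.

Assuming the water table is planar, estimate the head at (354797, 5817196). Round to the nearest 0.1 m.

With h = a·x + b·y + c and MW-1 as origin, the differences give:
  (-415)·a + (-240)·b = -0.19
  (-350)·a + (-250)·b = -0.22
Eliminate b (×(-250) and ×(-240), subtract): 19750·a = -5.300 → a = ∂h/∂x = -0.0002684
Back-substitute: b = ∂h/∂y = +0.001256.
h(354797, 5817196) = 49.58 + (-0.0002684)·(-45) + (+0.001256)·(-405) = 49.58 +0.012 -0.509 = 49.084 m.

49.1 m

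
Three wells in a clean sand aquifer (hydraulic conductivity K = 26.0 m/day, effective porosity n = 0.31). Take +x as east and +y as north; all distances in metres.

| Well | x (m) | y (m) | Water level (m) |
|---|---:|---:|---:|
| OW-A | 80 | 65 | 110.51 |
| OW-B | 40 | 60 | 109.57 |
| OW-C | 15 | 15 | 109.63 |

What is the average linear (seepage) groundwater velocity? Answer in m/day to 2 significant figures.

Differences from OW-A: to OW-B (Δx, Δy, Δh) = (-40, -5, -0.94); to OW-C = (-65, -50, -0.88).
Determinant of the coordinate differences = (-40)·(-50) − (-65)·(-5) = 1675.
∂h/∂x = [(-0.94)·(-50) − (-0.88)·(-5)] / 1675 = +0.02543
∂h/∂y = [(-40)·(-0.88) − (-65)·(-0.94)] / 1675 = -0.01546
|∇h| = √(0.02543² + -0.01546²) = 0.02976
Seepage velocity v = K·i/n = 26.0 × 0.02976 / 0.31 = 2.496 m/day.

2.5 m/day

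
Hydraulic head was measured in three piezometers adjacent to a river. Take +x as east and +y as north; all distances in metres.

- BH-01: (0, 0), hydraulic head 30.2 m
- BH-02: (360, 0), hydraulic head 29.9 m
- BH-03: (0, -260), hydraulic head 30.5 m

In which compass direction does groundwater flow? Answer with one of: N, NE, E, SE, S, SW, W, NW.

NE

∂h/∂x = (29.9 − 30.2) / (360 − 0) = -0.0008333
∂h/∂y = (30.5 − 30.2) / (-260 − 0) = -0.001154
Flow = −∇h = (+0.0008333 east, +0.001154 north), which points northeast.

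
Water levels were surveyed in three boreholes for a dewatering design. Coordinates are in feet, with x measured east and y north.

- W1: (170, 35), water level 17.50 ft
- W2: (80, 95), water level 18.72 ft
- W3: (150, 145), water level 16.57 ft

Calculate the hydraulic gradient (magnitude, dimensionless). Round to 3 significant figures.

With h = a·x + b·y + c and W1 as origin, the differences give:
  (-90)·a + 60·b = +1.22
  (-20)·a + 110·b = -0.93
Eliminate b (×110 and ×60, subtract): -8700·a = 190.000 → a = ∂h/∂x = -0.02184
Back-substitute: b = ∂h/∂y = -0.01243.
|∇h| = √(-0.02184² + -0.01243²) = 0.02513

0.0251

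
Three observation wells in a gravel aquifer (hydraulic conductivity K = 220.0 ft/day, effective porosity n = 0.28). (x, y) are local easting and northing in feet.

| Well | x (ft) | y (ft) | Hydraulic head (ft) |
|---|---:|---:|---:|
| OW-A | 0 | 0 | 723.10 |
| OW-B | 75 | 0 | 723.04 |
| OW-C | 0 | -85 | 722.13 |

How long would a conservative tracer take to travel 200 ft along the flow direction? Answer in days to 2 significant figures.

22 days

∂h/∂x = (723.04 − 723.10) / (75 − 0) = -0.0008000
∂h/∂y = (722.13 − 723.10) / (-85 − 0) = +0.01141
|∇h| = √(-0.0008000² + 0.01141²) = 0.01144
Seepage velocity v = K·i/n = 220.0 × 0.01144 / 0.28 = 8.989 ft/day.
t = 200 / 8.989 = 22.25 days.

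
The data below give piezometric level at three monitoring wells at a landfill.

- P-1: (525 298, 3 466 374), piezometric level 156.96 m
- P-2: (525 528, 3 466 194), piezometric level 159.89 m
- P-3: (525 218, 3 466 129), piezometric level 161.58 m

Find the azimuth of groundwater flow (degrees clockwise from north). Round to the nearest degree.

005°

With h = a·x + b·y + c and P-1 as origin, the differences give:
  230·a + (-180)·b = +2.93
  (-80)·a + (-245)·b = +4.62
Eliminate b (×(-245) and ×(-180), subtract): -70750·a = 113.750 → a = ∂h/∂x = -0.001608
Back-substitute: b = ∂h/∂y = -0.01833.
Flow direction (−∇h) has components (+0.001608 E, +0.01833 N).
Azimuth = atan2(E, N) = atan2(+0.001608, +0.01833) = 5.0° ≈ 005°.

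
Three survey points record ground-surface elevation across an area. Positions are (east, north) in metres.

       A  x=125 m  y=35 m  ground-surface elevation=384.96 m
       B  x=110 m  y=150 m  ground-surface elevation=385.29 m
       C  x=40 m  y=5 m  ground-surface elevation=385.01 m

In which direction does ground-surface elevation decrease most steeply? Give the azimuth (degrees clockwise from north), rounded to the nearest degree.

Three-point gradient (reference A): Δ to B = (-15, 115, +0.33), Δ to C = (-85, -30, +0.05).
∂z/∂x = -0.001531, ∂z/∂y = +0.002670 (det = 10225).
Steepest decrease is along −∇f: components (+0.001531 E, -0.002670 N).
Azimuth = atan2(+0.001531, -0.002670) = 150.2° ≈ 150°.

150°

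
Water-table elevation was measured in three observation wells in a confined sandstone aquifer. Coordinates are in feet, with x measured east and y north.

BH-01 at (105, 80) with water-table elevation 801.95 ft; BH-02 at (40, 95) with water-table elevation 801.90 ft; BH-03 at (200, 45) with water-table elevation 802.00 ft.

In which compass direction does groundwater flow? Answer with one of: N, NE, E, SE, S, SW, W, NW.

SW

With h = a·x + b·y + c and BH-01 as origin, the differences give:
  (-65)·a + 15·b = -0.05
  95·a + (-35)·b = +0.05
Eliminate b (×(-35) and ×15, subtract): 850·a = 1.000 → a = ∂h/∂x = +0.001176
Back-substitute: b = ∂h/∂y = +0.001765.
Flow = −∇h = (-0.001176 east, -0.001765 north), which points southwest.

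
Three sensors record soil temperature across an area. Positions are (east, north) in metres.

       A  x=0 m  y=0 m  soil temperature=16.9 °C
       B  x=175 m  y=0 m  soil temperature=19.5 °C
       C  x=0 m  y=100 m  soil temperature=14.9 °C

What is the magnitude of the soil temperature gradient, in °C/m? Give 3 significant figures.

∂T/∂x = (19.5 − 16.9) / (175 − 0) = +0.01486
∂T/∂y = (14.9 − 16.9) / (100 − 0) = -0.02000
|∇f| = √(0.01486² + -0.02000²) = 0.02492 °C/m

0.0249 °C/m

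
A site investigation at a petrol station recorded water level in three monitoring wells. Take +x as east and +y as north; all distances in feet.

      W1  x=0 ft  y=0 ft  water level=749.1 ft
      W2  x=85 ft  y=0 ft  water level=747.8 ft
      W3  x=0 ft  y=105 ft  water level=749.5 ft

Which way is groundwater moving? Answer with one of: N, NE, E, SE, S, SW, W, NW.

∂h/∂x = (747.8 − 749.1) / (85 − 0) = -0.01529
∂h/∂y = (749.5 − 749.1) / (105 − 0) = +0.003810
Flow = −∇h = (+0.01529 east, -0.003810 north), which points east.

E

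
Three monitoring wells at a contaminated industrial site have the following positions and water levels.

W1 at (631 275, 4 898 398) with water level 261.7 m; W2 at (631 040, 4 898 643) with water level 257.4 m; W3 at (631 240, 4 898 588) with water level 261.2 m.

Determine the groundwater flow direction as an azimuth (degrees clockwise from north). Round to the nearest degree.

With h = a·x + b·y + c and W1 as origin, the differences give:
  (-235)·a + 245·b = -4.3
  (-35)·a + 190·b = -0.5
Eliminate b (×190 and ×245, subtract): -36075·a = -694.50 → a = ∂h/∂x = +0.01925
Back-substitute: b = ∂h/∂y = +0.0009148.
Flow direction (−∇h) has components (-0.01925 E, -0.0009148 N).
Azimuth = atan2(E, N) = atan2(-0.01925, -0.0009148) = 267.3° ≈ 267°.

267°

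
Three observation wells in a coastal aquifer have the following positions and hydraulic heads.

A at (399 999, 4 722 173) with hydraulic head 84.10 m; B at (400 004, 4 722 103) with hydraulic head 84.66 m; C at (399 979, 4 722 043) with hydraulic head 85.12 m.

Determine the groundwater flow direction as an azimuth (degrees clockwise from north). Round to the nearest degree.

355°

Taking A as reference: B−A = (5, -70, +0.56); C−A = (-20, -130, +1.02).
Solve a·Δx + b·Δy = Δh: det = 5·(-130) − (-20)·(-70) = -2050.
∂h/∂x = [(+0.56)·(-130) − (+1.02)·(-70)] / -2050 = +0.0006829
∂h/∂y = [5·(+1.02) − (-20)·(+0.56)] / -2050 = -0.007951
Flow direction (−∇h) has components (-0.0006829 E, +0.007951 N).
Azimuth = atan2(E, N) = atan2(-0.0006829, +0.007951) = 355.1° ≈ 355°.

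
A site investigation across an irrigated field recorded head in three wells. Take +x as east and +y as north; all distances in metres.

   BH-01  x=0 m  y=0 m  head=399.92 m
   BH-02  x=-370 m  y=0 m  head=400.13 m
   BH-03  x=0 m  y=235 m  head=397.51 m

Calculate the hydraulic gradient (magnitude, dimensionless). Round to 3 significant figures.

0.0103

∂h/∂x = (400.13 − 399.92) / (-370 − 0) = -0.0005676
∂h/∂y = (397.51 − 399.92) / (235 − 0) = -0.01026
|∇h| = √(-0.0005676² + -0.01026²) = 0.01028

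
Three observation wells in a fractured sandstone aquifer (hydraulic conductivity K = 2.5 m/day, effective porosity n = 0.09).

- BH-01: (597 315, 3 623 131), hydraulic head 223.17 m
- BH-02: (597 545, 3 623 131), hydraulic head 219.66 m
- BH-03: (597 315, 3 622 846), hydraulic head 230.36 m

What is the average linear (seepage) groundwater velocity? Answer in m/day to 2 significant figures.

∂h/∂x = (219.66 − 223.17) / (597545 − 597315) = -0.01526
∂h/∂y = (230.36 − 223.17) / (3622846 − 3623131) = -0.02523
|∇h| = √(-0.01526² + -0.02523²) = 0.02949
Seepage velocity v = K·i/n = 2.5 × 0.02949 / 0.09 = 0.8192 m/day.

0.82 m/day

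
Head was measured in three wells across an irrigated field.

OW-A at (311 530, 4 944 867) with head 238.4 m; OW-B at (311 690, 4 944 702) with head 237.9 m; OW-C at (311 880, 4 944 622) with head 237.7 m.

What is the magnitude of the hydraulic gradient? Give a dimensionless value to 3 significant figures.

With h = a·x + b·y + c and OW-A as origin, the differences give:
  160·a + (-165)·b = -0.5
  350·a + (-245)·b = -0.7
Eliminate b (×(-245) and ×(-165), subtract): 18550·a = 7.00 → a = ∂h/∂x = +0.0003774
Back-substitute: b = ∂h/∂y = +0.003396.
|∇h| = √(0.0003774² + 0.003396²) = 0.003417

0.00342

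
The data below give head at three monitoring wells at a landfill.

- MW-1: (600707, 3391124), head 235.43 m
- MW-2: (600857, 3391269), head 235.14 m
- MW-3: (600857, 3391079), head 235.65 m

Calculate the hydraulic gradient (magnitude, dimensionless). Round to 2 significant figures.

0.0028

Three-point gradient (reference MW-1): Δ to MW-2 = (150, 145, -0.29), Δ to MW-3 = (150, -45, +0.22).
∂h/∂x = +0.0006614, ∂h/∂y = -0.002684 (det = -28500).
|∇h| = √(0.0006614² + -0.002684²) = 0.002764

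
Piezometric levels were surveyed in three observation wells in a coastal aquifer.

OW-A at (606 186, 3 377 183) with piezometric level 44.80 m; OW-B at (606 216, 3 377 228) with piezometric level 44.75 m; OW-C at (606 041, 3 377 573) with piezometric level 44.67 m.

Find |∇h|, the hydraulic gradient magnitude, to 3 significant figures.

With h = a·x + b·y + c and OW-A as origin, the differences give:
  30·a + 45·b = -0.05
  (-145)·a + 390·b = -0.13
Eliminate b (×390 and ×45, subtract): 18225·a = -13.650 → a = ∂h/∂x = -0.0007490
Back-substitute: b = ∂h/∂y = -0.0006118.
|∇h| = √(-0.0007490² + -0.0006118²) = 0.0009671

0.000967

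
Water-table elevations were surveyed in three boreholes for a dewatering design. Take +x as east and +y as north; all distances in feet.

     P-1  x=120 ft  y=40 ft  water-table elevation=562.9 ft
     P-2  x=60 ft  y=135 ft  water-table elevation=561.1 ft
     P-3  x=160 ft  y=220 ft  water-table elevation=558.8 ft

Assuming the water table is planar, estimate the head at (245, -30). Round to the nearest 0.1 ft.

With h = a·x + b·y + c and P-1 as origin, the differences give:
  (-60)·a + 95·b = -1.8
  40·a + 180·b = -4.1
Eliminate b (×180 and ×95, subtract): -14600·a = 65.50 → a = ∂h/∂x = -0.004486
Back-substitute: b = ∂h/∂y = -0.02178.
h(245, -30) = 562.9 + (-0.004486)·(125) + (-0.02178)·(-70) = 562.9 -0.561 +1.525 = 563.864 ft.

563.9 ft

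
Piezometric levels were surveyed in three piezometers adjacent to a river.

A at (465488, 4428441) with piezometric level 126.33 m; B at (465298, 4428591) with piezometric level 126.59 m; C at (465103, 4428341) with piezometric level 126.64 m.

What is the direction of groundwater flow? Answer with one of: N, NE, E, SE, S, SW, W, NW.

Taking A as reference: B−A = (-190, 150, +0.26); C−A = (-385, -100, +0.31).
Solve a·Δx + b·Δy = Δh: det = (-190)·(-100) − (-385)·150 = 76750.
∂h/∂x = [(+0.26)·(-100) − (+0.31)·150] / 76750 = -0.0009446
∂h/∂y = [(-190)·(+0.31) − (-385)·(+0.26)] / 76750 = +0.0005368
Flow = −∇h = (+0.0009446 east, -0.0005368 north), which points southeast.

SE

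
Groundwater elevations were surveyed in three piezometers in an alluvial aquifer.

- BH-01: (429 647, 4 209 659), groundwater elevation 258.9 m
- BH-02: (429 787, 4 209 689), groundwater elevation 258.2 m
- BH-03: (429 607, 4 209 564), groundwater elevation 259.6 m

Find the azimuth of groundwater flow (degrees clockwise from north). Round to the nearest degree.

Differences from BH-01: to BH-02 (Δx, Δy, Δh) = (140, 30, -0.7); to BH-03 = (-40, -95, +0.7).
Solve a·Δx + b·Δy = Δh: det = 140·(-95) − (-40)·30 = -12100.
∂h/∂x = [(-0.7)·(-95) − (+0.7)·30] / -12100 = -0.003760
∂h/∂y = [140·(+0.7) − (-40)·(-0.7)] / -12100 = -0.005785
Flow direction (−∇h) has components (+0.003760 E, +0.005785 N).
Azimuth = atan2(E, N) = atan2(+0.003760, +0.005785) = 33.0° ≈ 033°.

033°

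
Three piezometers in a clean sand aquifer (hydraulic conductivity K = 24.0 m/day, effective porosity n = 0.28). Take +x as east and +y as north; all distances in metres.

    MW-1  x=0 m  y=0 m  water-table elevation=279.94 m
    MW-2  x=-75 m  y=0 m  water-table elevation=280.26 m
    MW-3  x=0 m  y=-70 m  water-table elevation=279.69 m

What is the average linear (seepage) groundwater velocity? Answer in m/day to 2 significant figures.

∂h/∂x = (280.26 − 279.94) / (-75 − 0) = -0.004267
∂h/∂y = (279.69 − 279.94) / (-70 − 0) = +0.003571
|∇h| = √(-0.004267² + 0.003571²) = 0.005564
Seepage velocity v = K·i/n = 24.0 × 0.005564 / 0.28 = 0.4769 m/day.

0.48 m/day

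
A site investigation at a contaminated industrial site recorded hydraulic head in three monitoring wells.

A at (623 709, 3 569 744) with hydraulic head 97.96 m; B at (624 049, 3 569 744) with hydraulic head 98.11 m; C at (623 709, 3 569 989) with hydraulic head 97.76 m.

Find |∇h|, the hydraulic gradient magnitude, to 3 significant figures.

0.000928

∂h/∂x = (98.11 − 97.96) / (624049 − 623709) = +0.0004412
∂h/∂y = (97.76 − 97.96) / (3569989 − 3569744) = -0.0008163
|∇h| = √(0.0004412² + -0.0008163²) = 0.0009279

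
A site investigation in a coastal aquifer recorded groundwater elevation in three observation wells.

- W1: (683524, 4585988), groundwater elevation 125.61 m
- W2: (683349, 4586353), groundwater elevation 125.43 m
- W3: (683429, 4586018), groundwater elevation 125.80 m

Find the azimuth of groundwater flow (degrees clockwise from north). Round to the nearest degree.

With h = a·x + b·y + c and W1 as origin, the differences give:
  (-175)·a + 365·b = -0.18
  (-95)·a + 30·b = +0.19
Eliminate b (×30 and ×365, subtract): 29425·a = -74.750 → a = ∂h/∂x = -0.002540
Back-substitute: b = ∂h/∂y = -0.001711.
Flow direction (−∇h) has components (+0.002540 E, +0.001711 N).
Azimuth = atan2(E, N) = atan2(+0.002540, +0.001711) = 56.0° ≈ 056°.

056°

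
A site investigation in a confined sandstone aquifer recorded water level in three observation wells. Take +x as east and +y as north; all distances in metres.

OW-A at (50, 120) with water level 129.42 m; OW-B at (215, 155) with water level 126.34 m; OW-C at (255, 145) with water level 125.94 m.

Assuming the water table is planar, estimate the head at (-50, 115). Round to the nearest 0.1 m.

Taking OW-A as reference: OW-B−OW-A = (165, 35, -3.08); OW-C−OW-A = (205, 25, -3.48).
Solve a·Δx + b·Δy = Δh: det = 165·25 − 205·35 = -3050.
∂h/∂x = [(-3.08)·25 − (-3.48)·35] / -3050 = -0.01469
∂h/∂y = [165·(-3.48) − 205·(-3.08)] / -3050 = -0.01875
h(-50, 115) = 129.42 + (-0.01469)·(-100) + (-0.01875)·(-5) = 129.42 +1.469 +0.094 = 130.983 m.

131.0 m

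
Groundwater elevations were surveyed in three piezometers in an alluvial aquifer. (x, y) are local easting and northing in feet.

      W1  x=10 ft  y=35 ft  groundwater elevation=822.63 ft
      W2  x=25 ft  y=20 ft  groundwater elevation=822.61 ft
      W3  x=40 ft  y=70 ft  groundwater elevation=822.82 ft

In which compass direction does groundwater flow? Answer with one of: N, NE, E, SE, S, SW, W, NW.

Taking W1 as reference: W2−W1 = (15, -15, -0.02); W3−W1 = (30, 35, +0.19).
Determinant of the coordinate differences = 15·35 − 30·(-15) = 975.
∂h/∂x = [(-0.02)·35 − (+0.19)·(-15)] / 975 = +0.002205
∂h/∂y = [15·(+0.19) − 30·(-0.02)] / 975 = +0.003538
Flow = −∇h = (-0.002205 east, -0.003538 north), which points southwest.

SW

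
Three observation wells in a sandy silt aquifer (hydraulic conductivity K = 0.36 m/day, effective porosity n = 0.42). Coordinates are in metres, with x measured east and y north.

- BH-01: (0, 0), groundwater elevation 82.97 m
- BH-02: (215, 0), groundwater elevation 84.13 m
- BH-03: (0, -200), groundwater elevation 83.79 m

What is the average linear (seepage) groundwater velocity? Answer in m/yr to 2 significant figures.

∂h/∂x = (84.13 − 82.97) / (215 − 0) = +0.005395
∂h/∂y = (83.79 − 82.97) / (-200 − 0) = -0.004100
|∇h| = √(0.005395² + -0.004100²) = 0.006776
Seepage velocity v = K·i/n = 0.36 × 0.006776 / 0.42 = 0.005808 m/day = 2.121 m/yr.

2.1 m/yr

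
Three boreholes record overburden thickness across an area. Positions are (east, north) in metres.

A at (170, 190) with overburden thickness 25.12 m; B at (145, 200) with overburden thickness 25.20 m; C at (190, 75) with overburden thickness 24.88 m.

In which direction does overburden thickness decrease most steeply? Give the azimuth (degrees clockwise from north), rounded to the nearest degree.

123°

With d = a·x + b·y + c and A as origin, the differences give:
  (-25)·a + 10·b = +0.08
  20·a + (-115)·b = -0.24
Eliminate b (×(-115) and ×10, subtract): 2675·a = -6.800 → a = ∂d/∂x = -0.002542
Back-substitute: b = ∂d/∂y = +0.001645.
Steepest decrease is along −∇f: components (+0.002542 E, -0.001645 N).
Azimuth = atan2(+0.002542, -0.001645) = 122.9° ≈ 123°.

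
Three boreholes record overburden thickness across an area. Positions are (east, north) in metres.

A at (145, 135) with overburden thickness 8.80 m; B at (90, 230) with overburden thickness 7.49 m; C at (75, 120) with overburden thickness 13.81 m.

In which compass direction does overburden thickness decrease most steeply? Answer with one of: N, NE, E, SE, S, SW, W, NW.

Differences from A: to B (Δx, Δy, Δh) = (-55, 95, -1.31); to C = (-70, -15, +5.01).
Solve a·Δx + b·Δy = Δd: det = (-55)·(-15) − (-70)·95 = 7475.
∂d/∂x = [(-1.31)·(-15) − (+5.01)·95] / 7475 = -0.06104
∂d/∂y = [(-55)·(+5.01) − (-70)·(-1.31)] / 7475 = -0.04913
Steepest decrease is along −∇f = (+0.06104 E, +0.04913 N) → northeast.

NE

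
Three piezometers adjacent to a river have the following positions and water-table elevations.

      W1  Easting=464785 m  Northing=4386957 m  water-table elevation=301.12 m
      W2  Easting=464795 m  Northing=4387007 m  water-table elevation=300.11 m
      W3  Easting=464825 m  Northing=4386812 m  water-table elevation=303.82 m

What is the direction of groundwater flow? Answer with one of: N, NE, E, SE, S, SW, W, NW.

N

Three-point gradient (reference W1): Δ to W2 = (10, 50, -1.01), Δ to W3 = (40, -145, +2.70).
∂h/∂x = -0.003319, ∂h/∂y = -0.01954 (det = -3450).
Flow = −∇h = (+0.003319 east, +0.01954 north), which points north.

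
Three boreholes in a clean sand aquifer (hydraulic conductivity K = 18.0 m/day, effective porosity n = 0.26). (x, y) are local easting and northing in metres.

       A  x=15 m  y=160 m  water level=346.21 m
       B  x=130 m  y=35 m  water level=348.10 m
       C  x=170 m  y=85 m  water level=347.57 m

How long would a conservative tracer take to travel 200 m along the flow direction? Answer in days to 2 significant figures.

220 days

Differences from A: to B (Δx, Δy, Δh) = (115, -125, +1.89); to C = (155, -75, +1.36).
Determinant of the coordinate differences = 115·(-75) − 155·(-125) = 10750.
∂h/∂x = [(+1.89)·(-75) − (+1.36)·(-125)] / 10750 = +0.002628
∂h/∂y = [115·(+1.36) − 155·(+1.89)] / 10750 = -0.01270
|∇h| = √(0.002628² + -0.01270²) = 0.01297
Seepage velocity v = K·i/n = 18.0 × 0.01297 / 0.26 = 0.8979 m/day.
t = 200 / 0.8979 = 222.7 days.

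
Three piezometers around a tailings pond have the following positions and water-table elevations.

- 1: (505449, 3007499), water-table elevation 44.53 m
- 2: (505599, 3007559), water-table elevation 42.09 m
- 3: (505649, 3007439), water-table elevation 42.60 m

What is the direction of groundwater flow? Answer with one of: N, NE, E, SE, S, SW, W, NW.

Differences from 1: to 2 (Δx, Δy, Δh) = (150, 60, -2.44); to 3 = (200, -60, -1.93).
Determinant of the coordinate differences = 150·(-60) − 200·60 = -21000.
∂h/∂x = [(-2.44)·(-60) − (-1.93)·60] / -21000 = -0.01249
∂h/∂y = [150·(-1.93) − 200·(-2.44)] / -21000 = -0.009452
Flow = −∇h = (+0.01249 east, +0.009452 north), which points northeast.

NE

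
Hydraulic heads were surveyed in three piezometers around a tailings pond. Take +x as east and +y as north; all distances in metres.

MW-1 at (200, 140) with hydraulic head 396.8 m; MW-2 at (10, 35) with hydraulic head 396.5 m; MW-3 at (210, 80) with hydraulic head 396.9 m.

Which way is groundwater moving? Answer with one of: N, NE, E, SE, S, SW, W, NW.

NW

Three-point gradient (reference MW-1): Δ to MW-2 = (-190, -105, -0.3), Δ to MW-3 = (10, -60, +0.1).
∂h/∂x = +0.002289, ∂h/∂y = -0.001285 (det = 12450).
Flow = −∇h = (-0.002289 east, +0.001285 north), which points northwest.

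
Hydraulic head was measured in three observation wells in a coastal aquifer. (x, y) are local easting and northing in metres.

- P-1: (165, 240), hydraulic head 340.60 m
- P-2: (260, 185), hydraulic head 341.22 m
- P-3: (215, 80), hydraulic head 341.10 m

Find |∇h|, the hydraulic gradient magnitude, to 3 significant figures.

Differences from P-1: to P-2 (Δx, Δy, Δh) = (95, -55, +0.62); to P-3 = (50, -160, +0.50).
Determinant of the coordinate differences = 95·(-160) − 50·(-55) = -12450.
∂h/∂x = [(+0.62)·(-160) − (+0.50)·(-55)] / -12450 = +0.005759
∂h/∂y = [95·(+0.50) − 50·(+0.62)] / -12450 = -0.001325
|∇h| = √(0.005759² + -0.001325²) = 0.005909

0.00591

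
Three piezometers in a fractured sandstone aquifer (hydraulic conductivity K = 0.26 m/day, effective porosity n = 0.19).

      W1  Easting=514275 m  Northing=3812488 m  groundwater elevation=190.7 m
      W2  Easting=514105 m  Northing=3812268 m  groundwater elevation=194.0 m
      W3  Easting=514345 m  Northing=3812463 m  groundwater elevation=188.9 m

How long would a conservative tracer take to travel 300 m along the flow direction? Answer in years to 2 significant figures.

Differences from W1: to W2 (Δx, Δy, Δh) = (-170, -220, +3.3); to W3 = (70, -25, -1.8).
Solve a·Δx + b·Δy = Δh: det = (-170)·(-25) − 70·(-220) = 19650.
∂h/∂x = [(+3.3)·(-25) − (-1.8)·(-220)] / 19650 = -0.02435
∂h/∂y = [(-170)·(-1.8) − 70·(+3.3)] / 19650 = +0.003817
|∇h| = √(-0.02435² + 0.003817²) = 0.02465
Seepage velocity v = K·i/n = 0.26 × 0.02465 / 0.19 = 0.03373 m/day.
t = 300 / 0.03373 = 8894 days = 24.4 years.

24 years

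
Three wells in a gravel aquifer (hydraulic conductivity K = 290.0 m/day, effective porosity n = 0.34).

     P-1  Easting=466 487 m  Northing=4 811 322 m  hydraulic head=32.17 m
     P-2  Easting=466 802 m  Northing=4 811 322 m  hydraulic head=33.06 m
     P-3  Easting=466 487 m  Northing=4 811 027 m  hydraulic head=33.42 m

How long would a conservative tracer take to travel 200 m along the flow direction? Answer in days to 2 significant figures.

46 days

∂h/∂x = (33.06 − 32.17) / (466802 − 466487) = +0.002825
∂h/∂y = (33.42 − 32.17) / (4811027 − 4811322) = -0.004237
|∇h| = √(0.002825² + -0.004237²) = 0.005092
Seepage velocity v = K·i/n = 290.0 × 0.005092 / 0.34 = 4.343 m/day.
t = 200 / 4.343 = 46.05 days.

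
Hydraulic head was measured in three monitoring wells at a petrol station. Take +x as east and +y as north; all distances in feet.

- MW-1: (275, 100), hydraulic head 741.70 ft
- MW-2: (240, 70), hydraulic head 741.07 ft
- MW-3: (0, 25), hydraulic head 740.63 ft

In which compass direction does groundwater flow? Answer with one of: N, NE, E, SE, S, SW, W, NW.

S

Taking MW-1 as reference: MW-2−MW-1 = (-35, -30, -0.63); MW-3−MW-1 = (-275, -75, -1.07).
Determinant of the coordinate differences = (-35)·(-75) − (-275)·(-30) = -5625.
∂h/∂x = [(-0.63)·(-75) − (-1.07)·(-30)] / -5625 = -0.002693
∂h/∂y = [(-35)·(-1.07) − (-275)·(-0.63)] / -5625 = +0.02414
Flow = −∇h = (+0.002693 east, -0.02414 north), which points south.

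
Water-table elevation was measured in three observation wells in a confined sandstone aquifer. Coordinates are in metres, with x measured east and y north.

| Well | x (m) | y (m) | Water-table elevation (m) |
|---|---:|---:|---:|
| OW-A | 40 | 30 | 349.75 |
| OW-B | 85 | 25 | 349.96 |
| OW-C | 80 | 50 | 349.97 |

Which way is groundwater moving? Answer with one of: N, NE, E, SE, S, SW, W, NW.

W

With h = a·x + b·y + c and OW-A as origin, the differences give:
  45·a + (-5)·b = +0.21
  40·a + 20·b = +0.22
Eliminate b (×20 and ×(-5), subtract): 1100·a = 5.300 → a = ∂h/∂x = +0.004818
Back-substitute: b = ∂h/∂y = +0.001364.
Flow = −∇h = (-0.004818 east, -0.001364 north), which points west.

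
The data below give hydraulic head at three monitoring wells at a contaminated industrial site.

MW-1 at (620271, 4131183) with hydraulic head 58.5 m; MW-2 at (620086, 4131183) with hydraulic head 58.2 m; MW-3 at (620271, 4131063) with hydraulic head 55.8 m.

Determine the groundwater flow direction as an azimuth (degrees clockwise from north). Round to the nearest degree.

184°

∂h/∂x = (58.2 − 58.5) / (620086 − 620271) = +0.001622
∂h/∂y = (55.8 − 58.5) / (4131063 − 4131183) = +0.02250
Flow direction (−∇h) has components (-0.001622 E, -0.02250 N).
Azimuth = atan2(E, N) = atan2(-0.001622, -0.02250) = 184.1° ≈ 184°.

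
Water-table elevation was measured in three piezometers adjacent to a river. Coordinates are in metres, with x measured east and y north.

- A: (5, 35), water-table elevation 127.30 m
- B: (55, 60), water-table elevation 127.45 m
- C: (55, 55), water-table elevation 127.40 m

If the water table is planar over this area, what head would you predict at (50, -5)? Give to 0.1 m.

Three-point gradient (reference A): Δ to B = (50, 25, +0.15), Δ to C = (50, 20, +0.10).
∂h/∂x = -0.002000, ∂h/∂y = +0.010000 (det = -250).
h(50, -5) = 127.30 + (-0.002000)·(45) + (+0.010000)·(-40) = 127.30 -0.090 -0.400 = 126.810 m.

126.8 m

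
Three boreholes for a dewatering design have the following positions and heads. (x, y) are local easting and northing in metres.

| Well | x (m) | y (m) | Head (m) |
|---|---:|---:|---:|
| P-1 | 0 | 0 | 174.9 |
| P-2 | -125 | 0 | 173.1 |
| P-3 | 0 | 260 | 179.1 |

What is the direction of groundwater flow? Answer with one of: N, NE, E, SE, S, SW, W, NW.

∂h/∂x = (173.1 − 174.9) / (-125 − 0) = +0.01440
∂h/∂y = (179.1 − 174.9) / (260 − 0) = +0.01615
Flow = −∇h = (-0.01440 east, -0.01615 north), which points southwest.

SW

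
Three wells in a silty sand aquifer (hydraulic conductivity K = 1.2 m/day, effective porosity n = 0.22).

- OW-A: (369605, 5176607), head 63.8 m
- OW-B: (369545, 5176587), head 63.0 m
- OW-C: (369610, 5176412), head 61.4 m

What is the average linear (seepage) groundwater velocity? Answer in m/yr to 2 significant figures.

31 m/yr

With h = a·x + b·y + c and OW-A as origin, the differences give:
  (-60)·a + (-20)·b = -0.8
  5·a + (-195)·b = -2.4
Eliminate b (×(-195) and ×(-20), subtract): 11800·a = 108.00 → a = ∂h/∂x = +0.009153
Back-substitute: b = ∂h/∂y = +0.01254.
|∇h| = √(0.009153² + 0.01254²) = 0.01553
Seepage velocity v = K·i/n = 1.2 × 0.01553 / 0.22 = 0.08471 m/day = 30.94 m/yr.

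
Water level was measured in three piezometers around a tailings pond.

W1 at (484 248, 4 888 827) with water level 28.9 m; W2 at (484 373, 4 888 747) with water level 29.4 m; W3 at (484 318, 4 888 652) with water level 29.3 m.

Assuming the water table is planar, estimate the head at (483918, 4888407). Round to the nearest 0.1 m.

28.2 m

Differences from W1: to W2 (Δx, Δy, Δh) = (125, -80, +0.5); to W3 = (70, -175, +0.4).
Determinant of the coordinate differences = 125·(-175) − 70·(-80) = -16275.
∂h/∂x = [(+0.5)·(-175) − (+0.4)·(-80)] / -16275 = +0.003410
∂h/∂y = [125·(+0.4) − 70·(+0.5)] / -16275 = -0.0009217
h(483918, 4888407) = 28.9 + (+0.003410)·(-330) + (-0.0009217)·(-420) = 28.9 -1.125 +0.387 = 28.162 m.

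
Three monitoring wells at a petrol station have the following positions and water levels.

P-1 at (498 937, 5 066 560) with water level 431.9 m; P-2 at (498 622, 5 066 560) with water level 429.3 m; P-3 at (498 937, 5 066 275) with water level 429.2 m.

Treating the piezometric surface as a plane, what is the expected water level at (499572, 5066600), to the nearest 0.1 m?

437.5 m

∂h/∂x = (429.3 − 431.9) / (498622 − 498937) = +0.008254
∂h/∂y = (429.2 − 431.9) / (5066275 − 5066560) = +0.009474
h(499572, 5066600) = 431.9 + (+0.008254)·(635) + (+0.009474)·(40) = 431.9 +5.241 +0.379 = 437.520 m.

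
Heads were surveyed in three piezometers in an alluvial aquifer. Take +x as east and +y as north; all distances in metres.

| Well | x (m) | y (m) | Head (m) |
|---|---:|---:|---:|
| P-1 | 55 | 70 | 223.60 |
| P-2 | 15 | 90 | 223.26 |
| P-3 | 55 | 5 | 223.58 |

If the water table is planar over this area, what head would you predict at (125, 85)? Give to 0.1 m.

224.2 m

Taking P-1 as reference: P-2−P-1 = (-40, 20, -0.34); P-3−P-1 = (0, -65, -0.02).
Solve a·Δx + b·Δy = Δh: det = (-40)·(-65) − 0·20 = 2600.
∂h/∂x = [(-0.34)·(-65) − (-0.02)·20] / 2600 = +0.008654
∂h/∂y = [(-40)·(-0.02) − 0·(-0.34)] / 2600 = +0.0003077
h(125, 85) = 223.60 + (+0.008654)·(70) + (+0.0003077)·(15) = 223.60 +0.606 +0.005 = 224.210 m.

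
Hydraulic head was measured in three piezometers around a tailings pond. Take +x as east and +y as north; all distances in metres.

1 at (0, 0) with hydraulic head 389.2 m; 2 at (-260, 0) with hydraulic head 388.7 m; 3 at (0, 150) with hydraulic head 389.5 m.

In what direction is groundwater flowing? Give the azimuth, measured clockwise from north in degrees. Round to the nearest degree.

∂h/∂x = (388.7 − 389.2) / (-260 − 0) = +0.001923
∂h/∂y = (389.5 − 389.2) / (150 − 0) = +0.002000
Flow direction (−∇h) has components (-0.001923 E, -0.002000 N).
Azimuth = atan2(E, N) = atan2(-0.001923, -0.002000) = 223.9° ≈ 224°.

224°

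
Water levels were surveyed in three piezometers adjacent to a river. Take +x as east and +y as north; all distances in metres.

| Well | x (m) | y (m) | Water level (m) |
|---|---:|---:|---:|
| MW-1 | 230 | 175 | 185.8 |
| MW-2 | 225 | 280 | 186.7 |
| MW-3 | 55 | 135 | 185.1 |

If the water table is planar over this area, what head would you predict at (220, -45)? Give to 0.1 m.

Taking MW-1 as reference: MW-2−MW-1 = (-5, 105, +0.9); MW-3−MW-1 = (-175, -40, -0.7).
Solve a·Δx + b·Δy = Δh: det = (-5)·(-40) − (-175)·105 = 18575.
∂h/∂x = [(+0.9)·(-40) − (-0.7)·105] / 18575 = +0.002019
∂h/∂y = [(-5)·(-0.7) − (-175)·(+0.9)] / 18575 = +0.008668
h(220, -45) = 185.8 + (+0.002019)·(-10) + (+0.008668)·(-220) = 185.8 -0.020 -1.907 = 183.873 m.

183.9 m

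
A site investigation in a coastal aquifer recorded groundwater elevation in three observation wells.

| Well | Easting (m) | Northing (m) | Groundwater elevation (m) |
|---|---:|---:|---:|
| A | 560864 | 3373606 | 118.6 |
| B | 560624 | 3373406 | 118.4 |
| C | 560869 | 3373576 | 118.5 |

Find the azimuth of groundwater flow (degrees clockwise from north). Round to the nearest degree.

Differences from A: to B (Δx, Δy, Δh) = (-240, -200, -0.2); to C = (5, -30, -0.1).
Solve a·Δx + b·Δy = Δh: det = (-240)·(-30) − 5·(-200) = 8200.
∂h/∂x = [(-0.2)·(-30) − (-0.1)·(-200)] / 8200 = -0.001707
∂h/∂y = [(-240)·(-0.1) − 5·(-0.2)] / 8200 = +0.003049
Flow direction (−∇h) has components (+0.001707 E, -0.003049 N).
Azimuth = atan2(E, N) = atan2(+0.001707, -0.003049) = 150.8° ≈ 151°.

151°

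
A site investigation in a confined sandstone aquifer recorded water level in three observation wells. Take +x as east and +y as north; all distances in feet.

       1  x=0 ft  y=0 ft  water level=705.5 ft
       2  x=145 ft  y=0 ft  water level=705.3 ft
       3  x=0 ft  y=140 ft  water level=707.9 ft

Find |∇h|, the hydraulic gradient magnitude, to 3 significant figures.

∂h/∂x = (705.3 − 705.5) / (145 − 0) = -0.001379
∂h/∂y = (707.9 − 705.5) / (140 − 0) = +0.01714
|∇h| = √(-0.001379² + 0.01714²) = 0.0172

0.0172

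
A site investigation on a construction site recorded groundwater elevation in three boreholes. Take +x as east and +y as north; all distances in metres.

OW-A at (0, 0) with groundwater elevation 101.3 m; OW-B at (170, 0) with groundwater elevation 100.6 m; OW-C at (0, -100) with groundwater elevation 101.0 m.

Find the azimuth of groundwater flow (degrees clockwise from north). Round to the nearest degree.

∂h/∂x = (100.6 − 101.3) / (170 − 0) = -0.004118
∂h/∂y = (101.0 − 101.3) / (-100 − 0) = +0.003000
Flow direction (−∇h) has components (+0.004118 E, -0.003000 N).
Azimuth = atan2(E, N) = atan2(+0.004118, -0.003000) = 126.1° ≈ 126°.

126°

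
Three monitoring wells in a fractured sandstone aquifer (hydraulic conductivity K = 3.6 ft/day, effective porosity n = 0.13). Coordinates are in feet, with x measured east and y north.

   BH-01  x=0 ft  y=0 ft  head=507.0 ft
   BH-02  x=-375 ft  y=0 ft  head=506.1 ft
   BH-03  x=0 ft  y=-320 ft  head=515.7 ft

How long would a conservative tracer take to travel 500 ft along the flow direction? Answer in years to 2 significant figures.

∂h/∂x = (506.1 − 507.0) / (-375 − 0) = +0.002400
∂h/∂y = (515.7 − 507.0) / (-320 − 0) = -0.02719
|∇h| = √(0.002400² + -0.02719²) = 0.0273
Seepage velocity v = K·i/n = 3.6 × 0.0273 / 0.13 = 0.756 ft/day.
t = 500 / 0.756 = 661.4 days = 1.81 years.

1.8 years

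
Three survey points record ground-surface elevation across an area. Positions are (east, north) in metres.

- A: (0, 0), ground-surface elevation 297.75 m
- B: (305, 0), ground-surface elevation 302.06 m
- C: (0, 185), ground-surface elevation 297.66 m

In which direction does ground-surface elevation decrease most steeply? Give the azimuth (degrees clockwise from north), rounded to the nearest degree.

272°

∂z/∂x = (302.06 − 297.75) / (305 − 0) = +0.01413
∂z/∂y = (297.66 − 297.75) / (185 − 0) = -0.0004865
Steepest decrease is along −∇f: components (-0.01413 E, +0.0004865 N).
Azimuth = atan2(-0.01413, +0.0004865) = 272.0° ≈ 272°.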